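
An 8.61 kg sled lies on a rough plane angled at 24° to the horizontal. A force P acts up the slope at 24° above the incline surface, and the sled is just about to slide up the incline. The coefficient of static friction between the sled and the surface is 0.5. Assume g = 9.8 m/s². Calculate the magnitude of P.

On the verge of sliding up the incline, friction equals μN and acts down the slope.
Perpendicular: N + P sin 24° = W cos 24° = 77.08 N.
Along incline: P cos 24° = W sin 24° + μN  with W sin 24° = 34.32 N.
Solving the pair for P and N: P = 65.23 N, N = 50.55 N (and f = μN = 25.27 N).

P ≈ 65.2 N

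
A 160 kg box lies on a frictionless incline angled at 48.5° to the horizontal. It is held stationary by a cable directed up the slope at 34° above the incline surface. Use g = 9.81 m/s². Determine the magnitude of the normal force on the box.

Take axes along and perpendicular to the incline. Weight components: W sin 48.5° = 1176 N down-slope, W cos 48.5° = 1040 N into the surface.
Along incline: T cos 34° = W sin 48.5° → T = 1418 N.
Perpendicular: N = W cos 48.5° − T sin 34° = 247.1 N.

N ≈ 247 N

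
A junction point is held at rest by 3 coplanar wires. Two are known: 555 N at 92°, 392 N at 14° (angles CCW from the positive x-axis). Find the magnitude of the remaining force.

F ≈ 743 N

Sum the known components: ΣF_x = 361 N, ΣF_y = 649.5 N.
For equilibrium the remaining force must supply (−ΣF_x, −ΣF_y) = (-361, -649.5) N.
Magnitude = √((-361)² + (-649.5)²) = 743.1 N; direction = atan2(-649.5, -361) = 240.9°.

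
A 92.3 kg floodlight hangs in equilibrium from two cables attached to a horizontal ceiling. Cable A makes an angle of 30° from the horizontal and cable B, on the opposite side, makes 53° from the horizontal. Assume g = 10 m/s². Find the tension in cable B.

Weight W = 92.3 × 10 = 923 N acts straight down.
Horizontal: T_A cos 30° = T_B cos 53°  →  T_A = 0.6949 T_B.
Vertical: T_A sin 30° + T_B sin 53° = 923.
Substituting the horizontal relation into the vertical equation gives 1.146 T_B = 923, so T_B = 805.3 N.

T_B ≈ 805 N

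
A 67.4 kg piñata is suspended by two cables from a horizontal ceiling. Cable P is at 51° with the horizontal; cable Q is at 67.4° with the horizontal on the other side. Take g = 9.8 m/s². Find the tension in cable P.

T_P ≈ 289 N

Weight W = 67.4 × 9.8 = 660.5 N acts straight down.
Horizontal: T_P cos 51° = T_Q cos 67.4°  →  T_Q = 1.638 T_P.
Vertical: T_P sin 51° + T_Q sin 67.4° = 660.5.
Substituting the horizontal relation into the vertical equation gives 2.289 T_P = 660.5, so T_P = 288.6 N.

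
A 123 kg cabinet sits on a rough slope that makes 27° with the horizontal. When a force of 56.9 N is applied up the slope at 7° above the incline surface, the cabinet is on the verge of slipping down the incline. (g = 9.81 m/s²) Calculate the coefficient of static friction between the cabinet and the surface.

On the verge of sliding down the incline, friction is at its maximum μN and acts up the slope.
Perpendicular to incline: N = W cos 27° − P sin 7° = 1075 − 6.934 = 1068 N.
Along incline: P cos 7° + μN = W sin 27° → μ = (W sin 27° − P cos 7°) / N = 0.46.

μ ≈ 0.460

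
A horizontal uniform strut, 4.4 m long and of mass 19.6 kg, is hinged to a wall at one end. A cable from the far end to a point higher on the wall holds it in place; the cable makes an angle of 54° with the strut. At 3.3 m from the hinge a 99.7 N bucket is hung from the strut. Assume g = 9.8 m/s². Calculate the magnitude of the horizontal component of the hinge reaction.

H_x ≈ 124 N

Take torques about the hinge: T sin 54° · 4.4 = 19.6×9.8×2.2 + 99.7×3.3 = 751.59 N·m.
So T = 751.59 / (0.8090 × 4.4) = 211.14 N.
ΣF_x = 0: H_x = T cos 54° = 124.1 N.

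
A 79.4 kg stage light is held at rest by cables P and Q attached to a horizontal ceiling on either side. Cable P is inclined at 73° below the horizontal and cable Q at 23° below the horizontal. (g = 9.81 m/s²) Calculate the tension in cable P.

T_P ≈ 721 N

Weight W = 79.4 × 9.81 = 778.9 N acts straight down.
Horizontal: T_P cos 73° = T_Q cos 23°  →  T_Q = 0.3176 T_P.
Vertical: T_P sin 73° + T_Q sin 23° = 778.9.
Substituting the horizontal relation into the vertical equation gives 1.08 T_P = 778.9, so T_P = 720.9 N.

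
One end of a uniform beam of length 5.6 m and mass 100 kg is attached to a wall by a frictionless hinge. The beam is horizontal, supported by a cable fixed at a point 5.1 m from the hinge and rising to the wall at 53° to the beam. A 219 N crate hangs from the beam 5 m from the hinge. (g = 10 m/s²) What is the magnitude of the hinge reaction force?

|H| ≈ 734 N

Take torques about the hinge: T sin 53° · 5.1 = 100×10×2.8 + 219×5 = 3895 N·m.
So T = 3895 / (0.7986 × 5.1) = 956.29 N.
ΣF_x = 0: H_x = T cos 53° = 575.51 N.
ΣF_y = 0: H_y = (100×10 + 219) − T sin 53° = 1219 − 763.73 = 455.27 N.
|H| = √(H_x² + H_y²) = √((575.51)² + (455.27)²) = 733.82 N.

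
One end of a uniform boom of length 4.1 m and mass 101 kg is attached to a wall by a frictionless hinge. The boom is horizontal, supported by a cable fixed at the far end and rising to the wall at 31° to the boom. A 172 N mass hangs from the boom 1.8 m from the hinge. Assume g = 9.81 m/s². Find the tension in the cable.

T ≈ 1110 N

Take torques about the hinge: T sin 31° · 4.1 = 101×9.81×2.05 + 172×1.8 = 2340.8 N·m.
So T = 2340.8 / (0.5150 × 4.1) = 1108.5 N.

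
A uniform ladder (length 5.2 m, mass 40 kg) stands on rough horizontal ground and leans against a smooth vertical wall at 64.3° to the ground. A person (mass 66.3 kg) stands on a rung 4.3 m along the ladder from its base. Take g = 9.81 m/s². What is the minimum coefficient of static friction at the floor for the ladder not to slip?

ΣF_y = 0: N_floor = 40×9.81 + 66.3×9.81 = 1042.8 N.
Torques about the foot: N_wall · 5.2 sin 64.3° = 40×9.81×2.6 cos 64.3° + 66.3×9.81×4.3 cos 64.3° → N_wall = 353.27 N.
ΣF_x = 0: f_floor = N_wall = 353.27 N.
μ_min = f_floor / N_floor = 353.27 / 1042.8 = 0.3388.

μ_min ≈ 0.339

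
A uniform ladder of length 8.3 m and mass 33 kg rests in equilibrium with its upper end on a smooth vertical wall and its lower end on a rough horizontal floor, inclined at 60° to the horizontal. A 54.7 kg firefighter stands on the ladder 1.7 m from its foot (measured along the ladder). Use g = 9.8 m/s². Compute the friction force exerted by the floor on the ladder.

f ≈ 157 N

Torques about the foot: N_wall · 8.3 sin 60° = 33×9.8×4.15 cos 60° + 54.7×9.8×1.7 cos 60° → N_wall = 156.75 N.
ΣF_x = 0: f_floor = N_wall = 156.75 N.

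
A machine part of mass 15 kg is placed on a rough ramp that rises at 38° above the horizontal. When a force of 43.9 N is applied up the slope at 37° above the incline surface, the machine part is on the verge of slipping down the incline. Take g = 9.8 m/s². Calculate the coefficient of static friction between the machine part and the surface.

On the verge of sliding down the incline, friction is at its maximum μN and acts up the slope.
Perpendicular to incline: N = W cos 38° − P sin 37° = 115.8 − 26.42 = 89.42 N.
Along incline: P cos 37° + μN = W sin 38° → μ = (W sin 38° − P cos 37°) / N = 0.62.

μ ≈ 0.620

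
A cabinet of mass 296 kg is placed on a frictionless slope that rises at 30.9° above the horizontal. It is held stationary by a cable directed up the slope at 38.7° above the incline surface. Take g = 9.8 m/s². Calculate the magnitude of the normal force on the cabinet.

Take axes along and perpendicular to the incline. Weight components: W sin 30.9° = 1490 N down-slope, W cos 30.9° = 2489 N into the surface.
Along incline: T cos 38.7° = W sin 30.9° → T = 1909 N.
Perpendicular: N = W cos 30.9° − T sin 38.7° = 1296 N.

N ≈ 1300 N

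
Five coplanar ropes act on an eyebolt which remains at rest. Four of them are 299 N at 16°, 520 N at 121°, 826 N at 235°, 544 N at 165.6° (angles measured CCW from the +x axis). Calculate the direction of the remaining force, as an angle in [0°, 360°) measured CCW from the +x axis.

θ ≈ 0.770°

Sum the known components: ΣF_x = -981.1 N, ΣF_y = -13.19 N.
For equilibrium the remaining force must supply (−ΣF_x, −ΣF_y) = (981.1, 13.19) N.
Magnitude = √((981.1)² + (13.19)²) = 981.2 N; direction = atan2(13.19, 981.1) = 0.8°.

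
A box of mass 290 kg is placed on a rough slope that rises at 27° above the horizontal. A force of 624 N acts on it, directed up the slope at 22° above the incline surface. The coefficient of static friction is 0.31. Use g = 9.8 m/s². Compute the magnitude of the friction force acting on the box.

Axes along / perpendicular to the incline. W sin 27° = 1290 N down-slope; W cos 27° = 2532 N into the surface.
Perpendicular: N = W cos 27° − P sin 22° = 2532 − 233.8 = 2298 N.
Along incline: P cos 22° + f = W sin 27° (friction acts up-slope) → f = 1290 − 578.6 = 711.7 N.
|f| = 711.7 N ≤ μN = 712.5 N, so the box is indeed static.

f ≈ 712 N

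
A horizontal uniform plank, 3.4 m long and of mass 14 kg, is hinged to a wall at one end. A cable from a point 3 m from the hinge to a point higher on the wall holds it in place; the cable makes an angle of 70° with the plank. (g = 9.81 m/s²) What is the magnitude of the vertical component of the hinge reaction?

|H_y| ≈ 59.5 N

Take torques about the hinge: T sin 70° · 3 = 14×9.81×1.7 = 233.48 N·m.
So T = 233.48 / (0.9397 × 3) = 82.821 N.
ΣF_y = 0: H_y = (14×9.81) − T sin 70° = 137.34 − 77.826 = 59.514 N.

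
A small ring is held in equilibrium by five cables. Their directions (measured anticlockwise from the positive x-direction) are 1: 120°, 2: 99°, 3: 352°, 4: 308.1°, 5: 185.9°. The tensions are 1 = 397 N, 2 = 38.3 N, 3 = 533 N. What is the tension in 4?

Resolve: ΣF_x = 397 cos 120° + 38.3 cos 99° + 533 cos 352° + T_4 cos 308.1° + T_5 cos 185.9° = 0.
        ΣF_y = 397 sin 120° + 38.3 sin 99° + 533 sin 352° + T_4 sin 308.1° + T_5 sin 185.9° = 0.
The known terms sum to (323.3, 307.5) N, so 0.6170 T_4 − 0.9947 T_5 = -323.3 and -0.7869 T_4 − 0.1028 T_5 = -307.5.
Solving simultaneously: T_4 = 322.1 N, T_5 = 524.9 N.

T_4 ≈ 322 N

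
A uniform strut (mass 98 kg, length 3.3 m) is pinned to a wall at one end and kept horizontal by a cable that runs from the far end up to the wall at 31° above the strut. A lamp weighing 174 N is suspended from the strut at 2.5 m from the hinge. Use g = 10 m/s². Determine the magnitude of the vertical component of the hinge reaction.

|H_y| ≈ 532 N

Take torques about the hinge: T sin 31° · 3.3 = 98×10×1.65 + 174×2.5 = 2052 N·m.
So T = 2052 / (0.5150 × 3.3) = 1207.3 N.
ΣF_y = 0: H_y = (98×10 + 174) − T sin 31° = 1154 − 621.82 = 532.18 N.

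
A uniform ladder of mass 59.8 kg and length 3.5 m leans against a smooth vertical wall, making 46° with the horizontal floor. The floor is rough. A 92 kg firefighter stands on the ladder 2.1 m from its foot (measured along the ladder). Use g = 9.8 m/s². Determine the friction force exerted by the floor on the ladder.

Torques about the foot: N_wall · 3.5 sin 46° = 59.8×9.8×1.75 cos 46° + 92×9.8×2.1 cos 46° → N_wall = 805.37 N.
ΣF_x = 0: f_floor = N_wall = 805.37 N.

f ≈ 805 N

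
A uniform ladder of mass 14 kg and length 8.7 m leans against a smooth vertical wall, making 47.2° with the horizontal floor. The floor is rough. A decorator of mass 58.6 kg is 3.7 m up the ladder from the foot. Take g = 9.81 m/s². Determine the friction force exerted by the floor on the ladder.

Torques about the foot: N_wall · 8.7 sin 47.2° = 14×9.81×4.35 cos 47.2° + 58.6×9.81×3.7 cos 47.2° → N_wall = 289.98 N.
ΣF_x = 0: f_floor = N_wall = 289.98 N.

f ≈ 290 N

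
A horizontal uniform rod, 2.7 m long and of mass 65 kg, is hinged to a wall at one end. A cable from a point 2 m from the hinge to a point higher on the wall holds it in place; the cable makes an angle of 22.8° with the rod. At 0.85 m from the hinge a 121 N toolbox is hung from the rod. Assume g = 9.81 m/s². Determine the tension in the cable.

Take torques about the hinge: T sin 22.8° · 2 = 65×9.81×1.35 + 121×0.85 = 963.68 N·m.
So T = 963.68 / (0.3875 × 2) = 1243.4 N.

T ≈ 1240 N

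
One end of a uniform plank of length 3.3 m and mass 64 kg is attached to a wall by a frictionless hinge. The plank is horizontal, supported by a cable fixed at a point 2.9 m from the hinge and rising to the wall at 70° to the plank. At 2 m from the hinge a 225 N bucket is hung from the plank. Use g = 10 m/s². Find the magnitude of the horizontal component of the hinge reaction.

Take torques about the hinge: T sin 70° · 2.9 = 64×10×1.65 + 225×2 = 1506 N·m.
So T = 1506 / (0.9397 × 2.9) = 552.64 N.
ΣF_x = 0: H_x = T cos 70° = 189.01 N.

H_x ≈ 189 N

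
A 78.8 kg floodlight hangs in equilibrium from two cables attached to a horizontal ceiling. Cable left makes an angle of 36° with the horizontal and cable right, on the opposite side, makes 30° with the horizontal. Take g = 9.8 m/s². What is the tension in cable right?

T_right ≈ 684 N

Weight W = 78.8 × 9.8 = 772.2 N acts straight down.
Horizontal: T_left cos 36° = T_right cos 30°  →  T_left = 1.07 T_right.
Vertical: T_left sin 36° + T_right sin 30° = 772.2.
Substituting the horizontal relation into the vertical equation gives 1.129 T_right = 772.2, so T_right = 683.9 N.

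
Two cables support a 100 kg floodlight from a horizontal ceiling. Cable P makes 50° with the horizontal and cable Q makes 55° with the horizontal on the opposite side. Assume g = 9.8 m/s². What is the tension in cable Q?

Weight W = 100 × 9.8 = 980 N acts straight down.
Horizontal: T_P cos 50° = T_Q cos 55°  →  T_P = 0.8923 T_Q.
Vertical: T_P sin 50° + T_Q sin 55° = 980.
Substituting the horizontal relation into the vertical equation gives 1.503 T_Q = 980, so T_Q = 652.2 N.

T_Q ≈ 652 N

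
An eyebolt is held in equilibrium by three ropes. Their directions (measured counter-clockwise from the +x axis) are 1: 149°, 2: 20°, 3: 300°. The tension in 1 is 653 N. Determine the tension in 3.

Resolve: ΣF_x = 653 cos 149° + T_2 cos 20° + T_3 cos 300° = 0.
        ΣF_y = 653 sin 149° + T_2 sin 20° + T_3 sin 300° = 0.
The known terms sum to (-559.7, 336.3) N, so 0.9397 T_2 + 0.5000 T_3 = 559.7 and 0.3420 T_2 − 0.8660 T_3 = -336.3.
Solving simultaneously: T_2 = 321.5 N, T_3 = 515.3 N.

T_3 ≈ 515 N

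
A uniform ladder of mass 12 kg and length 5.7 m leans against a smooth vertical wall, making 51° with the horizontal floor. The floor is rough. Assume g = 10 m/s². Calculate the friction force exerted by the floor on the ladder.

Torques about the foot: N_wall · 5.7 sin 51° = 12×10×2.85 cos 51° → N_wall = 48.587 N.
ΣF_x = 0: f_floor = N_wall = 48.587 N.

f ≈ 48.6 N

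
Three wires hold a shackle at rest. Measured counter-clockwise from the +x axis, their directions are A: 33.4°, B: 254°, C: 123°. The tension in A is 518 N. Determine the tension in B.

T_B ≈ 686 N

Resolve: ΣF_x = 518 cos 33.4° + T_B cos 254° + T_C cos 123° = 0.
        ΣF_y = 518 sin 33.4° + T_B sin 254° + T_C sin 123° = 0.
The known terms sum to (432.5, 285.1) N, so -0.2756 T_B − 0.5446 T_C = -432.5 and -0.9613 T_B + 0.8387 T_C = -285.1.
Solving simultaneously: T_B = 686.3 N, T_C = 446.7 N.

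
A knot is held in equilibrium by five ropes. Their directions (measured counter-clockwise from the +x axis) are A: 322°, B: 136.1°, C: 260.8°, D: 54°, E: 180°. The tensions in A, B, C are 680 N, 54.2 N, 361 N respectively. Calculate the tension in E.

Resolve: ΣF_x = 680 cos 322° + 54.2 cos 136.1° + 361 cos 260.8° + T_D cos 54° + T_E cos 180° = 0.
        ΣF_y = 680 sin 322° + 54.2 sin 136.1° + 361 sin 260.8° + T_D sin 54° + T_E sin 180° = 0.
The known terms sum to (439.1, -737.4) N, so 0.5878 T_D − 1.0000 T_E = -439.1 and 0.8090 T_D + 0.0000 T_E = 737.4.
Solving simultaneously: T_D = 911.5 N, T_E = 974.8 N.

T_E ≈ 975 N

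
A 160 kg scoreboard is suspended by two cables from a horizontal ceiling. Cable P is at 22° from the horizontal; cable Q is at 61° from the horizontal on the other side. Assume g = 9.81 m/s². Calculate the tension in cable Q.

Weight W = 160 × 9.81 = 1570 N acts straight down.
Horizontal: T_P cos 22° = T_Q cos 61°  →  T_P = 0.5229 T_Q.
Vertical: T_P sin 22° + T_Q sin 61° = 1570.
Substituting the horizontal relation into the vertical equation gives 1.07 T_Q = 1570, so T_Q = 1466 N.

T_Q ≈ 1470 N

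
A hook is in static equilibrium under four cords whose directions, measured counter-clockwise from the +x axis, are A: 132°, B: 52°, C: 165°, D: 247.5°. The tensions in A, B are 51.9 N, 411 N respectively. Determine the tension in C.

Resolve: ΣF_x = 51.9 cos 132° + 411 cos 52° + T_C cos 165° + T_D cos 247.5° = 0.
        ΣF_y = 51.9 sin 132° + 411 sin 52° + T_C sin 165° + T_D sin 247.5° = 0.
The known terms sum to (218.3, 362.4) N, so -0.9659 T_C − 0.3827 T_D = -218.3 and 0.2588 T_C − 0.9239 T_D = -362.4.
Solving simultaneously: T_C = 63.53 N, T_D = 410.1 N.

T_C ≈ 63.5 N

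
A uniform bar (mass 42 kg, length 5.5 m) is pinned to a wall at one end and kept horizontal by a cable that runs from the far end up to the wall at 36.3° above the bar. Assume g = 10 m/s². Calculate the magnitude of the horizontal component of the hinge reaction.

Take torques about the hinge: T sin 36.3° · 5.5 = 42×10×2.75 = 1155 N·m.
So T = 1155 / (0.5920 × 5.5) = 354.72 N.
ΣF_x = 0: H_x = T cos 36.3° = 285.88 N.

H_x ≈ 286 N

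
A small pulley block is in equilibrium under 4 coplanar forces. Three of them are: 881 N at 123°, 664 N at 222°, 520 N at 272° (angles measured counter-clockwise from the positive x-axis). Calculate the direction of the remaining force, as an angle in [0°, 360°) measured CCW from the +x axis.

Sum the known components: ΣF_x = -955.1 N, ΣF_y = -225.1 N.
For equilibrium the remaining force must supply (−ΣF_x, −ΣF_y) = (955.1, 225.1) N.
Magnitude = √((955.1)² + (225.1)²) = 981.3 N; direction = atan2(225.1, 955.1) = 13.3°.

θ ≈ 13.3°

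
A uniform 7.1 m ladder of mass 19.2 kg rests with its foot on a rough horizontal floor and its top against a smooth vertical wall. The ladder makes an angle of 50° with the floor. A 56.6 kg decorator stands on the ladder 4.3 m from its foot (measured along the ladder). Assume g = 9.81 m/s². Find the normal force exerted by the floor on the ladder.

ΣF_y = 0: N_floor = 19.2×9.81 + 56.6×9.81 = 743.6 N.

N_floor ≈ 744 N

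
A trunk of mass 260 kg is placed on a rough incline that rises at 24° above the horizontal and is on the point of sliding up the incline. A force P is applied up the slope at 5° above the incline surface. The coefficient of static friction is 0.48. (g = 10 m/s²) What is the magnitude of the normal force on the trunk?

N ≈ 2190 N

On the verge of sliding up the incline, friction equals μN and acts down the slope.
Perpendicular: N + P sin 5° = W cos 24° = 2375 N.
Along incline: P cos 5° = W sin 24° + μN  with W sin 24° = 1058 N.
Solving the pair for P and N: P = 2117 N, N = 2191 N (and f = μN = 1052 N).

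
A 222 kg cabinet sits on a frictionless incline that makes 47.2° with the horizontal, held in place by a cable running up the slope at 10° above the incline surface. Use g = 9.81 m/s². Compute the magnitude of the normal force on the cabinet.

N ≈ 1200 N

Take axes along and perpendicular to the incline. Weight components: W sin 47.2° = 1598 N down-slope, W cos 47.2° = 1480 N into the surface.
Along incline: T cos 10° = W sin 47.2° → T = 1623 N.
Perpendicular: N = W cos 47.2° − T sin 10° = 1198 N.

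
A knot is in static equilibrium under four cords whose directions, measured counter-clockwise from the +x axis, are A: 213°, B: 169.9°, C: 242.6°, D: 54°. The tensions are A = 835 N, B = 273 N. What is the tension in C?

T_C ≈ 3640 N

Resolve: ΣF_x = 835 cos 213° + 273 cos 169.9° + T_C cos 242.6° + T_D cos 54° = 0.
        ΣF_y = 835 sin 213° + 273 sin 169.9° + T_C sin 242.6° + T_D sin 54° = 0.
The known terms sum to (-969.1, -406.9) N, so -0.4602 T_C + 0.5878 T_D = 969.1 and -0.8878 T_C + 0.8090 T_D = 406.9.
Solving simultaneously: T_C = 3643 N, T_D = 4501 N.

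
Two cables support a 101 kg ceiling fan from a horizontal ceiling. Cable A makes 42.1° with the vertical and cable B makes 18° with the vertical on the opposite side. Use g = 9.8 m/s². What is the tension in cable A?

Angles from the horizontal: cable A is 90° − 42.1° = 47.9°, cable B is 90° − 18° = 72°.
Weight W = 101 × 9.8 = 989.8 N acts straight down.
Horizontal: T_A cos 47.9° = T_B cos 72°  →  T_B = 2.17 T_A.
Vertical: T_A sin 47.9° + T_B sin 72° = 989.8.
Substituting the horizontal relation into the vertical equation gives 2.805 T_A = 989.8, so T_A = 352.8 N.

T_A ≈ 353 N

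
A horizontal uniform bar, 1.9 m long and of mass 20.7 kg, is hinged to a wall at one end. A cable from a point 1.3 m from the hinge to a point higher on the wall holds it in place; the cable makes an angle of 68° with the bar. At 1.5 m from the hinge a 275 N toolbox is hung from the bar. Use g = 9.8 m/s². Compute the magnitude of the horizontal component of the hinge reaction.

H_x ≈ 188 N

Take torques about the hinge: T sin 68° · 1.3 = 20.7×9.8×0.95 + 275×1.5 = 605.22 N·m.
So T = 605.22 / (0.9272 × 1.3) = 502.11 N.
ΣF_x = 0: H_x = T cos 68° = 188.1 N.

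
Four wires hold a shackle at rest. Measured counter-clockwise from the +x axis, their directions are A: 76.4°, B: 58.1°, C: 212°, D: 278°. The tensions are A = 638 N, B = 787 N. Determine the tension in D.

Resolve: ΣF_x = 638 cos 76.4° + 787 cos 58.1° + T_C cos 212° + T_D cos 278° = 0.
        ΣF_y = 638 sin 76.4° + 787 sin 58.1° + T_C sin 212° + T_D sin 278° = 0.
The known terms sum to (565.9, 1288) N, so -0.8480 T_C + 0.1392 T_D = -565.9 and -0.5299 T_C − 0.9903 T_D = -1288.
Solving simultaneously: T_C = 809.7 N, T_D = 867.6 N.

T_D ≈ 868 N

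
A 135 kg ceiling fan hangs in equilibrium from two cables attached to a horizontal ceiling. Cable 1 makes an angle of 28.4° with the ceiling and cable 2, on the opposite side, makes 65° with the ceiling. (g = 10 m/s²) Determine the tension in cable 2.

T_2 ≈ 1190 N

Weight W = 135 × 10 = 1350 N acts straight down.
Horizontal: T_1 cos 28.4° = T_2 cos 65°  →  T_1 = 0.4804 T_2.
Vertical: T_1 sin 28.4° + T_2 sin 65° = 1350.
Substituting the horizontal relation into the vertical equation gives 1.135 T_2 = 1350, so T_2 = 1190 N.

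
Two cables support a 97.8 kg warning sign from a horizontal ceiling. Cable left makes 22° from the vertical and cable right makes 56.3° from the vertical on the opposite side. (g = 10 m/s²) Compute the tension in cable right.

Angles from the horizontal: cable left is 90° − 22° = 68°, cable right is 90° − 56.3° = 33.7°.
Weight W = 97.8 × 10 = 978 N acts straight down.
Horizontal: T_left cos 68° = T_right cos 33.7°  →  T_left = 2.221 T_right.
Vertical: T_left sin 68° + T_right sin 33.7° = 978.
Substituting the horizontal relation into the vertical equation gives 2.614 T_right = 978, so T_right = 374.1 N.

T_right ≈ 374 N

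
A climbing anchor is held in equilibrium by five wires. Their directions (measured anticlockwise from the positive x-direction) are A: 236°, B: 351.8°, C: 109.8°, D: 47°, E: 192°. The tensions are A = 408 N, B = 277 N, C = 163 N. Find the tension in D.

Resolve: ΣF_x = 408 cos 236° + 277 cos 351.8° + 163 cos 109.8° + T_D cos 47° + T_E cos 192° = 0.
        ΣF_y = 408 sin 236° + 277 sin 351.8° + 163 sin 109.8° + T_D sin 47° + T_E sin 192° = 0.
The known terms sum to (-9.197, -224.4) N, so 0.6820 T_D − 0.9781 T_E = 9.197 and 0.7314 T_D − 0.2079 T_E = 224.4.
Solving simultaneously: T_D = 379.3 N, T_E = 255.1 N.

T_D ≈ 379 N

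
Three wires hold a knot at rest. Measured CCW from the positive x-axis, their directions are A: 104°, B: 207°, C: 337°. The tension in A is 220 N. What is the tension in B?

Resolve: ΣF_x = 220 cos 104° + T_B cos 207° + T_C cos 337° = 0.
        ΣF_y = 220 sin 104° + T_B sin 207° + T_C sin 337° = 0.
The known terms sum to (-53.22, 213.5) N, so -0.8910 T_B + 0.9205 T_C = 53.22 and -0.4540 T_B − 0.3907 T_C = -213.5.
Solving simultaneously: T_B = 229.4 N, T_C = 279.8 N.

T_B ≈ 229 N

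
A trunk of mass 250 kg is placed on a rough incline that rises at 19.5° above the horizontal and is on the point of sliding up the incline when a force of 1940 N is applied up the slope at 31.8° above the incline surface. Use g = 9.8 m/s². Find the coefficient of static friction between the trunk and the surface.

μ ≈ 0.646

On the verge of sliding up the incline, friction is at its maximum μN and acts down the slope.
Perpendicular to incline: N = W cos 19.5° − P sin 31.8° = 2309 − 1022 = 1287 N.
Along incline: P cos 31.8° − μN = W sin 19.5° → μ = −(W sin 19.5° − P cos 31.8°) / N = 0.6456.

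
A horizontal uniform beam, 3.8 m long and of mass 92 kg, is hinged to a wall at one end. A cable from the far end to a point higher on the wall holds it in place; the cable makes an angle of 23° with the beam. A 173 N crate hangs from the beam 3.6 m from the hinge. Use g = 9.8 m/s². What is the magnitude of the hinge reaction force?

Take torques about the hinge: T sin 23° · 3.8 = 92×9.8×1.9 + 173×3.6 = 2335.8 N·m.
So T = 2335.8 / (0.3907 × 3.8) = 1573.2 N.
ΣF_x = 0: H_x = T cos 23° = 1448.1 N.
ΣF_y = 0: H_y = (92×9.8 + 173) − T sin 23° = 1074.6 − 614.69 = 459.91 N.
|H| = √(H_x² + H_y²) = √((1448.1)² + (459.91)²) = 1519.4 N.

|H| ≈ 1520 N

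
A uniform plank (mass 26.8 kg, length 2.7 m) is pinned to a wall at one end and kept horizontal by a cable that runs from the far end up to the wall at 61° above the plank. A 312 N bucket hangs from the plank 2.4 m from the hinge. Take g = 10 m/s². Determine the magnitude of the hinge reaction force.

Take torques about the hinge: T sin 61° · 2.7 = 26.8×10×1.35 + 312×2.4 = 1110.6 N·m.
So T = 1110.6 / (0.8746 × 2.7) = 470.3 N.
ΣF_x = 0: H_x = T cos 61° = 228.01 N.
ΣF_y = 0: H_y = (26.8×10 + 312) − T sin 61° = 580 − 411.33 = 168.67 N.
|H| = √(H_x² + H_y²) = √((228.01)² + (168.67)²) = 283.61 N.

|H| ≈ 284 N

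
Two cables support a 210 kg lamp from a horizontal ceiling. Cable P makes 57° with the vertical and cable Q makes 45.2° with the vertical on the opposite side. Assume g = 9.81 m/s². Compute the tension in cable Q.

T_Q ≈ 1770 N

Angles from the horizontal: cable P is 90° − 57° = 33°, cable Q is 90° − 45.2° = 44.8°.
Weight W = 210 × 9.81 = 2060 N acts straight down.
Horizontal: T_P cos 33° = T_Q cos 44.8°  →  T_P = 0.8461 T_Q.
Vertical: T_P sin 33° + T_Q sin 44.8° = 2060.
Substituting the horizontal relation into the vertical equation gives 1.165 T_Q = 2060, so T_Q = 1768 N.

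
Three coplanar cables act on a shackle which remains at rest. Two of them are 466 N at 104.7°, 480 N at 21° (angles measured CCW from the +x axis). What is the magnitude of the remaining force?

Sum the known components: ΣF_x = 329.9 N, ΣF_y = 622.8 N.
For equilibrium the remaining force must supply (−ΣF_x, −ΣF_y) = (-329.9, -622.8) N.
Magnitude = √((-329.9)² + (-622.8)²) = 704.7 N; direction = atan2(-622.8, -329.9) = 242.1°.

F ≈ 705 N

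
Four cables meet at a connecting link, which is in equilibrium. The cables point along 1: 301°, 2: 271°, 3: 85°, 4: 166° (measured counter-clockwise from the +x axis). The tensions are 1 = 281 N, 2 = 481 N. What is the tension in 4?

Resolve: ΣF_x = 281 cos 301° + 481 cos 271° + T_3 cos 85° + T_4 cos 166° = 0.
        ΣF_y = 281 sin 301° + 481 sin 271° + T_3 sin 85° + T_4 sin 166° = 0.
The known terms sum to (153.1, -721.8) N, so 0.0872 T_3 − 0.9703 T_4 = -153.1 and 0.9962 T_3 + 0.2419 T_4 = 721.8.
Solving simultaneously: T_3 = 671.6 N, T_4 = 218.1 N.

T_4 ≈ 218 N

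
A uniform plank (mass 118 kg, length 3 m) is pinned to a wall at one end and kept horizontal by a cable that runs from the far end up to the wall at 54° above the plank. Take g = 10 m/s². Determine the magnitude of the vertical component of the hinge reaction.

Take torques about the hinge: T sin 54° · 3 = 118×10×1.5 = 1770 N·m.
So T = 1770 / (0.8090 × 3) = 729.28 N.
ΣF_y = 0: H_y = (118×10) − T sin 54° = 1180 − 590 = 590 N.

|H_y| ≈ 590 N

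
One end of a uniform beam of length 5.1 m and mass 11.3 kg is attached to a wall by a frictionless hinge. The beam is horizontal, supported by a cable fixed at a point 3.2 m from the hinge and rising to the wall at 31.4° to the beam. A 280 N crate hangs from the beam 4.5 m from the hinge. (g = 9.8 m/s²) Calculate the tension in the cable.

T ≈ 925 N

Take torques about the hinge: T sin 31.4° · 3.2 = 11.3×9.8×2.55 + 280×4.5 = 1542.4 N·m.
So T = 1542.4 / (0.5210 × 3.2) = 925.12 N.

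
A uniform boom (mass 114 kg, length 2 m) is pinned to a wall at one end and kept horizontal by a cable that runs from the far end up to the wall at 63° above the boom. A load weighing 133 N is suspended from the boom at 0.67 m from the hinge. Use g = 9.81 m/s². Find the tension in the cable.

T ≈ 678 N

Take torques about the hinge: T sin 63° · 2 = 114×9.81×1 + 133×0.67 = 1207.5 N·m.
So T = 1207.5 / (0.8910 × 2) = 677.58 N.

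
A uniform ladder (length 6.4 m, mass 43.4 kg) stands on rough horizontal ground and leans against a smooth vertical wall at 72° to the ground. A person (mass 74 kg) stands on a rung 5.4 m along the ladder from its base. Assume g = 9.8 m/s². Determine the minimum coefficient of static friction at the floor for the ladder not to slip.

ΣF_y = 0: N_floor = 43.4×9.8 + 74×9.8 = 1150.5 N.
Torques about the foot: N_wall · 6.4 sin 72° = 43.4×9.8×3.2 cos 72° + 74×9.8×5.4 cos 72° → N_wall = 267.91 N.
ΣF_x = 0: f_floor = N_wall = 267.91 N.
μ_min = f_floor / N_floor = 267.91 / 1150.5 = 0.2329.

μ_min ≈ 0.233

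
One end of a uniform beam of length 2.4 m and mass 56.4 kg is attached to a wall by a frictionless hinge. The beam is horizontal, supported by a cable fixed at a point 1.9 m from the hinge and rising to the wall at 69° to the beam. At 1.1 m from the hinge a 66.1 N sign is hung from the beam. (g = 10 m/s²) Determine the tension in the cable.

Take torques about the hinge: T sin 69° · 1.9 = 56.4×10×1.2 + 66.1×1.1 = 749.51 N·m.
So T = 749.51 / (0.9336 × 1.9) = 422.54 N.

T ≈ 423 N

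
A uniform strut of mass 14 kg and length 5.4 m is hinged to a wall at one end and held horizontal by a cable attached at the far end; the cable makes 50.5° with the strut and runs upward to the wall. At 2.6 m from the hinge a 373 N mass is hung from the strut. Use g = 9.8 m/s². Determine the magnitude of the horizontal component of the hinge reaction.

Take torques about the hinge: T sin 50.5° · 5.4 = 14×9.8×2.7 + 373×2.6 = 1340.2 N·m.
So T = 1340.2 / (0.7716 × 5.4) = 321.65 N.
ΣF_x = 0: H_x = T cos 50.5° = 204.59 N.

H_x ≈ 205 N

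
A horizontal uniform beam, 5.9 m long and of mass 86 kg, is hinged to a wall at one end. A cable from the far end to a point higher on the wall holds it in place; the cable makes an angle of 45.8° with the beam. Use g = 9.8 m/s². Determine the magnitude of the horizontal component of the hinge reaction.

Take torques about the hinge: T sin 45.8° · 5.9 = 86×9.8×2.95 = 2486.3 N·m.
So T = 2486.3 / (0.7169 × 5.9) = 587.8 N.
ΣF_x = 0: H_x = T cos 45.8° = 409.79 N.

H_x ≈ 410 N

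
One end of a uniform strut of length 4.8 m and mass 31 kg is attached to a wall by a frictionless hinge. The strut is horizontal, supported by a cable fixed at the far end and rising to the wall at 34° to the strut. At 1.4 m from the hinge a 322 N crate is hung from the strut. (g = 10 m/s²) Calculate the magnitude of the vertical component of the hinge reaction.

|H_y| ≈ 383 N

Take torques about the hinge: T sin 34° · 4.8 = 31×10×2.4 + 322×1.4 = 1194.8 N·m.
So T = 1194.8 / (0.5592 × 4.8) = 445.14 N.
ΣF_y = 0: H_y = (31×10 + 322) − T sin 34° = 632 − 248.92 = 383.08 N.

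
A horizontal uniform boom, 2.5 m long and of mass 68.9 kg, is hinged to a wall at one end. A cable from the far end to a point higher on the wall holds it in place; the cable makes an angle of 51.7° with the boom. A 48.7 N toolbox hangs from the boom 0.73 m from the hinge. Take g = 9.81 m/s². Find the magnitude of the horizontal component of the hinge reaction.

H_x ≈ 278 N

Take torques about the hinge: T sin 51.7° · 2.5 = 68.9×9.81×1.25 + 48.7×0.73 = 880.44 N·m.
So T = 880.44 / (0.7848 × 2.5) = 448.76 N.
ΣF_x = 0: H_x = T cos 51.7° = 278.13 N.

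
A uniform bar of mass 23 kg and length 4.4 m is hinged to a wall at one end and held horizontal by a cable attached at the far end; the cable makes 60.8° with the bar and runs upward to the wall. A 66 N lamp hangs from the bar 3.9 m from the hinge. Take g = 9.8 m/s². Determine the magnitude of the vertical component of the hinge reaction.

Take torques about the hinge: T sin 60.8° · 4.4 = 23×9.8×2.2 + 66×3.9 = 753.28 N·m.
So T = 753.28 / (0.8729 × 4.4) = 196.12 N.
ΣF_y = 0: H_y = (23×9.8 + 66) − T sin 60.8° = 291.4 − 171.2 = 120.2 N.

|H_y| ≈ 120 N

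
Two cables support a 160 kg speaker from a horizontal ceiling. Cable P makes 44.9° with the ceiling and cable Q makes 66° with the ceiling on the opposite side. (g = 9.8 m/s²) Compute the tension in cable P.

T_P ≈ 683 N

Weight W = 160 × 9.8 = 1568 N acts straight down.
Horizontal: T_P cos 44.9° = T_Q cos 66°  →  T_Q = 1.742 T_P.
Vertical: T_P sin 44.9° + T_Q sin 66° = 1568.
Substituting the horizontal relation into the vertical equation gives 2.297 T_P = 1568, so T_P = 682.7 N.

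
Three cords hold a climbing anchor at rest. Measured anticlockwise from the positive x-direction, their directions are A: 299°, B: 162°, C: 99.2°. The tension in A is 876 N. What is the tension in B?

Resolve: ΣF_x = 876 cos 299° + T_B cos 162° + T_C cos 99.2° = 0.
        ΣF_y = 876 sin 299° + T_B sin 162° + T_C sin 99.2° = 0.
The known terms sum to (424.7, -766.2) N, so -0.9511 T_B − 0.1599 T_C = -424.7 and 0.3090 T_B + 0.9871 T_C = 766.2.
Solving simultaneously: T_B = 333.6 N, T_C = 671.7 N.

T_B ≈ 334 N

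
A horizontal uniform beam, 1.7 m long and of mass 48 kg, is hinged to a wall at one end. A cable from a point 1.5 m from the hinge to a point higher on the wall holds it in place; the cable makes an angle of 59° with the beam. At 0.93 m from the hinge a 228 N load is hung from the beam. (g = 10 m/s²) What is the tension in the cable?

T ≈ 482 N

Take torques about the hinge: T sin 59° · 1.5 = 48×10×0.85 + 228×0.93 = 620.04 N·m.
So T = 620.04 / (0.8572 × 1.5) = 482.24 N.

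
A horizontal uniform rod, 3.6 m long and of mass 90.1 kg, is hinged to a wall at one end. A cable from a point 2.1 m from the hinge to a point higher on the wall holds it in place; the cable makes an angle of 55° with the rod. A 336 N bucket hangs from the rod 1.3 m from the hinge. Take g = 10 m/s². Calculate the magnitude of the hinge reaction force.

|H| ≈ 733 N

Take torques about the hinge: T sin 55° · 2.1 = 90.1×10×1.8 + 336×1.3 = 2058.6 N·m.
So T = 2058.6 / (0.8192 × 2.1) = 1196.7 N.
ΣF_x = 0: H_x = T cos 55° = 686.4 N.
ΣF_y = 0: H_y = (90.1×10 + 336) − T sin 55° = 1237 − 980.29 = 256.71 N.
|H| = √(H_x² + H_y²) = √((686.4)² + (256.71)²) = 732.84 N.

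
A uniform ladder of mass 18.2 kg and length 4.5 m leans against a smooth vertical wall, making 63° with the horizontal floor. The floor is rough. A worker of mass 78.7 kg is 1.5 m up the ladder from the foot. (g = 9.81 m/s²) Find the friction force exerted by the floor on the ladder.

Torques about the foot: N_wall · 4.5 sin 63° = 18.2×9.81×2.25 cos 63° + 78.7×9.81×1.5 cos 63° → N_wall = 176.61 N.
ΣF_x = 0: f_floor = N_wall = 176.61 N.

f ≈ 177 N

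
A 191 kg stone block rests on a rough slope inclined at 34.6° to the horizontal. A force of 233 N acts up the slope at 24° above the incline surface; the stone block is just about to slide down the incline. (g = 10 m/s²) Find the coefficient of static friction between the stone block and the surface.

μ ≈ 0.590

On the verge of sliding down the incline, friction is at its maximum μN and acts up the slope.
Perpendicular to incline: N = W cos 34.6° − P sin 24° = 1572 − 94.77 = 1477 N.
Along incline: P cos 24° + μN = W sin 34.6° → μ = (W sin 34.6° − P cos 24°) / N = 0.59.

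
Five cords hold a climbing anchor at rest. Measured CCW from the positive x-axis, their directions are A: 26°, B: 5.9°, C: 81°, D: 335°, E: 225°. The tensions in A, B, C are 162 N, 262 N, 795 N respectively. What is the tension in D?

T_D ≈ 265 N

Resolve: ΣF_x = 162 cos 26° + 262 cos 5.9° + 795 cos 81° + T_D cos 335° + T_E cos 225° = 0.
        ΣF_y = 162 sin 26° + 262 sin 5.9° + 795 sin 81° + T_D sin 335° + T_E sin 225° = 0.
The known terms sum to (530.6, 883.2) N, so 0.9063 T_D − 0.7071 T_E = -530.6 and -0.4226 T_D − 0.7071 T_E = -883.2.
Solving simultaneously: T_D = 265.3 N, T_E = 1090 N.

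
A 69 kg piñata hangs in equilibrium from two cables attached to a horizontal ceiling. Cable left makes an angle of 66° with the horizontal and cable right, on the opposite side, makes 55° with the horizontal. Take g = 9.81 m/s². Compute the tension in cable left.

T_left ≈ 453 N

Weight W = 69 × 9.81 = 676.9 N acts straight down.
Horizontal: T_left cos 66° = T_right cos 55°  →  T_right = 0.7091 T_left.
Vertical: T_left sin 66° + T_right sin 55° = 676.9.
Substituting the horizontal relation into the vertical equation gives 1.494 T_left = 676.9, so T_left = 452.9 N.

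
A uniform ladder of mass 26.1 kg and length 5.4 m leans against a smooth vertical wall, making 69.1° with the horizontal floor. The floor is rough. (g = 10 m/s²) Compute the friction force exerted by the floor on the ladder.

f ≈ 49.8 N

Torques about the foot: N_wall · 5.4 sin 69.1° = 26.1×10×2.7 cos 69.1° → N_wall = 49.833 N.
ΣF_x = 0: f_floor = N_wall = 49.833 N.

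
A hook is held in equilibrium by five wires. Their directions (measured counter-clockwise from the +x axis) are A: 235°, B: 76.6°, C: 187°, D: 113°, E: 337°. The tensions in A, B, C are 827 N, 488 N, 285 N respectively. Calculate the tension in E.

T_E ≈ 987 N

Resolve: ΣF_x = 827 cos 235° + 488 cos 76.6° + 285 cos 187° + T_D cos 113° + T_E cos 337° = 0.
        ΣF_y = 827 sin 235° + 488 sin 76.6° + 285 sin 187° + T_D sin 113° + T_E sin 337° = 0.
The known terms sum to (-644.1, -237.5) N, so -0.3907 T_D + 0.9205 T_E = 644.1 and 0.9205 T_D − 0.3907 T_E = 237.5.
Solving simultaneously: T_D = 677 N, T_E = 987.1 N.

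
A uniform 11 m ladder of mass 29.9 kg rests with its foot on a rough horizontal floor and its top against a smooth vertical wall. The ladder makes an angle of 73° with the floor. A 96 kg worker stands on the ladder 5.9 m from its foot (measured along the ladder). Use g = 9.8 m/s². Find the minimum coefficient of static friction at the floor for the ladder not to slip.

μ_min ≈ 0.161

ΣF_y = 0: N_floor = 29.9×9.8 + 96×9.8 = 1233.8 N.
Torques about the foot: N_wall · 11 sin 73° = 29.9×9.8×5.5 cos 73° + 96×9.8×5.9 cos 73° → N_wall = 199.07 N.
ΣF_x = 0: f_floor = N_wall = 199.07 N.
μ_min = f_floor / N_floor = 199.07 / 1233.8 = 0.1613.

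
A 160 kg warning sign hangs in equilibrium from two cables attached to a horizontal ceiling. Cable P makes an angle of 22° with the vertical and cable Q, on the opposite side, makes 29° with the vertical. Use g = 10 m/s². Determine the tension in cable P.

Angles from the horizontal: cable P is 90° − 22° = 68°, cable Q is 90° − 29° = 61°.
Weight W = 160 × 10 = 1600 N acts straight down.
Horizontal: T_P cos 68° = T_Q cos 61°  →  T_Q = 0.7727 T_P.
Vertical: T_P sin 68° + T_Q sin 61° = 1600.
Substituting the horizontal relation into the vertical equation gives 1.603 T_P = 1600, so T_P = 998.1 N.

T_P ≈ 998 N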